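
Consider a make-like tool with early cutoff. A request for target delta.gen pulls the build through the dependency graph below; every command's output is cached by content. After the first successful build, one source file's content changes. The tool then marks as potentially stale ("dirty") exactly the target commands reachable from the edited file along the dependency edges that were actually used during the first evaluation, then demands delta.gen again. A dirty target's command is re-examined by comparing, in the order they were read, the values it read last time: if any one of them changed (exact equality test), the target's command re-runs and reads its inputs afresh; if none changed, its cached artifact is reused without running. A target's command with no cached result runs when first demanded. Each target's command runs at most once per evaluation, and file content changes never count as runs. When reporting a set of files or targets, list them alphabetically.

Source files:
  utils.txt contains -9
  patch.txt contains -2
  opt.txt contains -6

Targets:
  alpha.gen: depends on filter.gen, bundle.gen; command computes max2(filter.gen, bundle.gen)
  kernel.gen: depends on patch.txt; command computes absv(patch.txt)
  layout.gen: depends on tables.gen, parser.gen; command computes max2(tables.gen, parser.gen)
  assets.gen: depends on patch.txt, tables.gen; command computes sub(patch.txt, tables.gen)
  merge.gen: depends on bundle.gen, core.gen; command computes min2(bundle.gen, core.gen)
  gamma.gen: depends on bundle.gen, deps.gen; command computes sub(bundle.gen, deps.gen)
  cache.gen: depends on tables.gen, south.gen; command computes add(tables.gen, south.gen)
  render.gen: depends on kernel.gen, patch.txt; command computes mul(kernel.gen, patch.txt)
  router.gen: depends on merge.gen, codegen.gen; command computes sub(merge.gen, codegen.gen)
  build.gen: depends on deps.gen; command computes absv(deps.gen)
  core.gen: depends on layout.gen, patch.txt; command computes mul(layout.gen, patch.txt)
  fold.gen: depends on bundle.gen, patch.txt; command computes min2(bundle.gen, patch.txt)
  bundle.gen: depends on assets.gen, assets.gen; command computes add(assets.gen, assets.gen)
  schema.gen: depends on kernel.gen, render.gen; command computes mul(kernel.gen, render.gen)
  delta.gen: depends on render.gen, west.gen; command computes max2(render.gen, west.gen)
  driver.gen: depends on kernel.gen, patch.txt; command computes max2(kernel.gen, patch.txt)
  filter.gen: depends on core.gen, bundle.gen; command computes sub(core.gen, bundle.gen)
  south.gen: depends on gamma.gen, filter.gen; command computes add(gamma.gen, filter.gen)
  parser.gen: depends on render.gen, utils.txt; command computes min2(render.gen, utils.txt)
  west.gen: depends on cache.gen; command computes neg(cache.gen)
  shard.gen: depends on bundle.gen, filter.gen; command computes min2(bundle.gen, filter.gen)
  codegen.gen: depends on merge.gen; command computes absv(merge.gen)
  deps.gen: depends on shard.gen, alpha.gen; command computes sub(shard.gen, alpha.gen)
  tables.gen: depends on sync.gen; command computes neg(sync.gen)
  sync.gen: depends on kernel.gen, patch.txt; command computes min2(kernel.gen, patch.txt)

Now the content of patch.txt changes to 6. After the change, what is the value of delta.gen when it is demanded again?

First demand of the output computes:
  kernel.gen = absv(-2) = 2
  render.gen = mul(2, -2) = -4
  parser.gen = min2(-4, -9) = -9
  sync.gen = min2(2, -2) = -2
  tables.gen = neg(-2) = 2
  assets.gen = sub(-2, 2) = -4
  bundle.gen = add(-4, -4) = -8
  layout.gen = max2(2, -9) = 2
  core.gen = mul(2, -2) = -4
  filter.gen = sub(-4, -8) = 4
  alpha.gen = max2(4, -8) = 4
  shard.gen = min2(-8, 4) = -8
  deps.gen = sub(-8, 4) = -12
  gamma.gen = sub(-8, -12) = 4
  south.gen = add(4, 4) = 8
  cache.gen = add(2, 8) = 10
  west.gen = neg(10) = -10
  delta.gen = max2(-4, -10) = -4

After the edit, cleaning proceeds:
  kernel.gen: a read changed (patch.txt -2->6) — executes, giving 6.
  render.gen: a read changed (kernel.gen 2->6; patch.txt -2->6) — executes, giving 36.
  parser.gen: a read changed (render.gen -4->36) — executes, giving -9 — identical to its old value.
  sync.gen: a read changed (kernel.gen 2->6; patch.txt -2->6) — executes, giving 6.
  tables.gen: a read changed (sync.gen -2->6) — executes, giving -6.
  assets.gen: a read changed (patch.txt -2->6; tables.gen 2->-6) — executes, giving 12.
  bundle.gen: a read changed (assets.gen -4->12; assets.gen -4->12) — executes, giving 24.
  layout.gen: a read changed (tables.gen 2->-6) — executes, giving -6.
  core.gen: a read changed (layout.gen 2->-6; patch.txt -2->6) — executes, giving -36.
  filter.gen: a read changed (core.gen -4->-36; bundle.gen -8->24) — executes, giving -60.
  alpha.gen: a read changed (filter.gen 4->-60; bundle.gen -8->24) — executes, giving 24.
  shard.gen: a read changed (bundle.gen -8->24; filter.gen 4->-60) — executes, giving -60.
  deps.gen: a read changed (shard.gen -8->-60; alpha.gen 4->24) — executes, giving -84.
  gamma.gen: a read changed (bundle.gen -8->24; deps.gen -12->-84) — executes, giving 108.
  south.gen: a read changed (gamma.gen 4->108; filter.gen 4->-60) — executes, giving 48.
  cache.gen: a read changed (tables.gen 2->-6; south.gen 8->48) — executes, giving 42.
  west.gen: a read changed (cache.gen 10->42) — executes, giving -42.
  delta.gen: a read changed (render.gen -4->36; west.gen -10->-42) — executes, giving 36.

Demanding delta.gen again yields 36.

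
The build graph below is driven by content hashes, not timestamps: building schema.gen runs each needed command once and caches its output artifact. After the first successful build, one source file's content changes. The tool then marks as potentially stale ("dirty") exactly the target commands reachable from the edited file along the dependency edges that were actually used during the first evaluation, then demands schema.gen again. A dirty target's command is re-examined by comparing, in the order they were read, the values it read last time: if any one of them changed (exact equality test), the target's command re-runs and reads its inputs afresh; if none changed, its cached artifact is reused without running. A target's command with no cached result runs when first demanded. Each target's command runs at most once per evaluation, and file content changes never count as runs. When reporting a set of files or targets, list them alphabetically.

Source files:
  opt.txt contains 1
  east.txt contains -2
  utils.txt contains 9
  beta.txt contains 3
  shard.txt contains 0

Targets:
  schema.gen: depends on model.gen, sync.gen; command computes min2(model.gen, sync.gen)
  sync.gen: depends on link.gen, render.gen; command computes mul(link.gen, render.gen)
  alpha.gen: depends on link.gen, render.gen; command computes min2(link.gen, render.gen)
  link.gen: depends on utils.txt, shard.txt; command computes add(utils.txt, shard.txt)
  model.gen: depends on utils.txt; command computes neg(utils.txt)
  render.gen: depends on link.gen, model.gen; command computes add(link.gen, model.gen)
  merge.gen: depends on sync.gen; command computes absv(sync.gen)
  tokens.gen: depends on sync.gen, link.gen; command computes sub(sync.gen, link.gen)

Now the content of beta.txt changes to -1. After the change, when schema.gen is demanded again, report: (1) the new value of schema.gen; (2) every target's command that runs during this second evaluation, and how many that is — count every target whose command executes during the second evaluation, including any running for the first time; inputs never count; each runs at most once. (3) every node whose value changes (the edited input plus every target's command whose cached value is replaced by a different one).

schema.gen now evaluates to -9.
Run set: none (0 run).
Changed values: beta.txt.
The important point: nothing the output needs ever reads beta.txt, so the edit is invisible to it.

Initial pass — values computed on the first demand:
  link.gen = add(9, 0) = 9
  model.gen = neg(9) = -9
  render.gen = add(9, -9) = 0
  sync.gen = mul(9, 0) = 0
  schema.gen = min2(-9, 0) = -9

Second demand — change propagation:
  no demanded computation ever read beta.txt, so the edit dirties nothing and nothing runs.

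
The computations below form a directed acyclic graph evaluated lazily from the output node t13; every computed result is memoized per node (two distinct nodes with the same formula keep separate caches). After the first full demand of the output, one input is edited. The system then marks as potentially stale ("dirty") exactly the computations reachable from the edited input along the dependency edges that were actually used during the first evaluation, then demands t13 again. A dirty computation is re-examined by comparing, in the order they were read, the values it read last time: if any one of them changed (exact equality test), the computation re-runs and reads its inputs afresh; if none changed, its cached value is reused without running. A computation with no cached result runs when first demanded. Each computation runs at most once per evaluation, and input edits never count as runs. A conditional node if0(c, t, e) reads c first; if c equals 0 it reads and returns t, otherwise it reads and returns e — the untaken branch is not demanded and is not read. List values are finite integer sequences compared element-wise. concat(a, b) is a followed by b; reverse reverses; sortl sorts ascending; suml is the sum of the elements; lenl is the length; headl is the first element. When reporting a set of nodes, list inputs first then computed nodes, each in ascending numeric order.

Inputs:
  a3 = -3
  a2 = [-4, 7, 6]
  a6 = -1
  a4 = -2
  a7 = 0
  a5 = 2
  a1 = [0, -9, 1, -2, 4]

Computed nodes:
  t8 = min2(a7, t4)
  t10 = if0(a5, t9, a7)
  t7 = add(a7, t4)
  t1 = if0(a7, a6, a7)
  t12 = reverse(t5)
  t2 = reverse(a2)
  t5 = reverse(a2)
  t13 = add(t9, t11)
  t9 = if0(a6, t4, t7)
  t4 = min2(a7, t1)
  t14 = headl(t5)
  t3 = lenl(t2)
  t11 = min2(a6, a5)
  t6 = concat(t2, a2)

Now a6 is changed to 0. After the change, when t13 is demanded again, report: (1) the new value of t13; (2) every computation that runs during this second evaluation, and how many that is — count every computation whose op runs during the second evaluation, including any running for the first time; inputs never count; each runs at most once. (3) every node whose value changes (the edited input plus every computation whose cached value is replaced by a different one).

First demand of the output computes:
  t1 = if0(a7=0 -> then branch a6) = -1
  t4 = min2(0, -1) = -1
  t7 = add(0, -1) = -1
  t9 = if0(a6=-1 -> else branch t7) = -1
  t11 = min2(-1, 2) = -1
  t13 = add(-1, -1) = -2

After the edit, cleaning proceeds:
  t1: a read changed (a6 -1->0) — executes, giving 0.
  t4: a read changed (t1 -1->0) — executes, giving 0.
  t7: stays stale; no demand reaches it after the flip.
  t9: a read changed (a6 -1->0) — executes, giving 0.
  t11: a read changed (a6 -1->0) — executes, giving 0.
  t13: a read changed (t9 -1->0; t11 -1->0) — executes, giving 0.

Note the branch switch — demand abandons t7, which is never re-examined.

Demanding t13 again yields 0.
5 computations run: t1, t4, t9, t11, t13.
The nodes whose values change: a6, t1, t4, t9, t11, t13.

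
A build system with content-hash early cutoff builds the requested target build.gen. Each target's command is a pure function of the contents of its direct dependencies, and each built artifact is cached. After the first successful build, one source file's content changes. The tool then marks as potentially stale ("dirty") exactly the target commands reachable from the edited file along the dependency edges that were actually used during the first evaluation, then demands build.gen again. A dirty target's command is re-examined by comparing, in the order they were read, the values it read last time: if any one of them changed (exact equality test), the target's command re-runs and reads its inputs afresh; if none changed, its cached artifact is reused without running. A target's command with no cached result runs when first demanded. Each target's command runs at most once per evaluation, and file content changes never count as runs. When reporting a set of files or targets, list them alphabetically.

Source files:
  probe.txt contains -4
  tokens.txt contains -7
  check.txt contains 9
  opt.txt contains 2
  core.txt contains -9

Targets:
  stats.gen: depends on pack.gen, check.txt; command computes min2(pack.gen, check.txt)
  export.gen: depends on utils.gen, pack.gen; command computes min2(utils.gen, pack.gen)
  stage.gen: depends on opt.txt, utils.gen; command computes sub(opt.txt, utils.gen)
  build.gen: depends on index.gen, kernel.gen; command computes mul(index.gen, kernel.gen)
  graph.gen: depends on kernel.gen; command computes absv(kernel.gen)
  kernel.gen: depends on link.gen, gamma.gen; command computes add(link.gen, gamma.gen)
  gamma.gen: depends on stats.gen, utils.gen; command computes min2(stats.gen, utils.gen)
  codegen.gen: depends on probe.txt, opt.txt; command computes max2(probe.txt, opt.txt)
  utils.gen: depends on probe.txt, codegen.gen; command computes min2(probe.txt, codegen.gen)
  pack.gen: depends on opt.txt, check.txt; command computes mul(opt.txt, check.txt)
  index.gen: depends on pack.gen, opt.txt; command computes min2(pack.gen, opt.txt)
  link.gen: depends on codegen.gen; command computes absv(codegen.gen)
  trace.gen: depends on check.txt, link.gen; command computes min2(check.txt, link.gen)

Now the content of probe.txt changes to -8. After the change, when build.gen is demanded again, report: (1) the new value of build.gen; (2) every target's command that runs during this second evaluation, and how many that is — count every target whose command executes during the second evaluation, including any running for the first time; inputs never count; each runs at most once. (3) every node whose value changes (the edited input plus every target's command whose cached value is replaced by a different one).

New value of build.gen: -12.
Target commands that run: build.gen, codegen.gen, gamma.gen, kernel.gen, utils.gen — 5 in total.
Values that change: build.gen, gamma.gen, kernel.gen, probe.txt, utils.gen.
Key observation: the cutoff stops propagation at link.gen — its inputs' values are unchanged, so it reuses its cache.

First evaluation (everything demanded from the output):
  codegen.gen = max2(-4, 2) = 2
  link.gen = absv(2) = 2
  pack.gen = mul(2, 9) = 18
  index.gen = min2(18, 2) = 2
  stats.gen = min2(18, 9) = 9
  utils.gen = min2(-4, 2) = -4
  gamma.gen = min2(9, -4) = -4
  kernel.gen = add(2, -4) = -2
  build.gen = mul(2, -2) = -4

Propagation after the edit:
  codegen.gen: runs — probe.txt -4->-8; result 2 (same value as before).
  link.gen: checked — values it read are unchanged (codegen.gen unchanged); reused cached 2 without running.
  utils.gen: runs — probe.txt -4->-8; result -8.
  gamma.gen: runs — utils.gen -4->-8; result -8.
  kernel.gen: runs — gamma.gen -4->-8; result -6.
  build.gen: runs — kernel.gen -2->-6; result -12.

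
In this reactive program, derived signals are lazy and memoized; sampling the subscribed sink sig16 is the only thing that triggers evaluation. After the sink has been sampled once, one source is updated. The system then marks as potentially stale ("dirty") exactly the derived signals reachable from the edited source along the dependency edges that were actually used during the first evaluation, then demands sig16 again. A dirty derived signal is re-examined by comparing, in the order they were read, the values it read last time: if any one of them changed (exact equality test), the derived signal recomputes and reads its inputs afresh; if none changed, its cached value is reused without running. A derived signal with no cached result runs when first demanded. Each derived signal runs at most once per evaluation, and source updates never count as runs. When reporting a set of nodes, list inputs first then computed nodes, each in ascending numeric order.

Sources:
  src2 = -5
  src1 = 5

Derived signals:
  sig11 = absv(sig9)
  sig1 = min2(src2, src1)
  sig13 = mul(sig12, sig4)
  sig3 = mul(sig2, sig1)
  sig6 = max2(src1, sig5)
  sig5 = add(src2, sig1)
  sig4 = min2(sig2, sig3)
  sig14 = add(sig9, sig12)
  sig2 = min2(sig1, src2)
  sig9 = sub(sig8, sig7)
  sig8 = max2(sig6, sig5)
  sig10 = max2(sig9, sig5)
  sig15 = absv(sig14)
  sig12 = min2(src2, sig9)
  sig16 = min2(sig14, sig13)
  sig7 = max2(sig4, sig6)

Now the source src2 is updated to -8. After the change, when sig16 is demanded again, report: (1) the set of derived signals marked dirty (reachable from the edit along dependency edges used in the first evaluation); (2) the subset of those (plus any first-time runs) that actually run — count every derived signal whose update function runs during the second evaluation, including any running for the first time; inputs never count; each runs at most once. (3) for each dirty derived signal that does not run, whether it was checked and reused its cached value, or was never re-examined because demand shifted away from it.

The edit dirties: sig1, sig2, sig3, sig4, sig5, sig6, sig7, sig8, sig9, sig12, sig13, sig14, sig16.
12 derived signals run: sig1, sig2, sig3, sig4, sig5, sig6, sig7, sig8, sig12, sig13, sig14, sig16.
Cache hits after checking: sig9.
Note where the cutoff bites: sig9 is checked, finds nothing changed, and keeps its cache.

First demand of the output computes:
  sig1 = min2(-5, 5) = -5
  sig2 = min2(-5, -5) = -5
  sig3 = mul(-5, -5) = 25
  sig4 = min2(-5, 25) = -5
  sig5 = add(-5, -5) = -10
  sig6 = max2(5, -10) = 5
  sig7 = max2(-5, 5) = 5
  sig8 = max2(5, -10) = 5
  sig9 = sub(5, 5) = 0
  sig12 = min2(-5, 0) = -5
  sig13 = mul(-5, -5) = 25
  sig14 = add(0, -5) = -5
  sig16 = min2(-5, 25) = -5

After the edit, cleaning proceeds:
  sig1: a read changed (src2 -5->-8) — executes, giving -8.
  sig2: a read changed (sig1 -5->-8; src2 -5->-8) — executes, giving -8.
  sig3: a read changed (sig2 -5->-8; sig1 -5->-8) — executes, giving 64.
  sig4: a read changed (sig2 -5->-8; sig3 25->64) — executes, giving -8.
  sig5: a read changed (src2 -5->-8; sig1 -5->-8) — executes, giving -16.
  sig6: a read changed (sig5 -10->-16) — executes, giving 5 — identical to its old value.
  sig7: a read changed (sig4 -5->-8) — executes, giving 5 — identical to its old value.
  sig8: a read changed (sig5 -10->-16) — executes, giving 5 — identical to its old value.
  sig9: dirty, but its reads are unchanged (sig8 unchanged, sig7 unchanged); cached 0 stands.
  sig12: a read changed (src2 -5->-8) — executes, giving -8.
  sig13: a read changed (sig12 -5->-8; sig4 -5->-8) — executes, giving 64.
  sig14: a read changed (sig12 -5->-8) — executes, giving -8.
  sig16: a read changed (sig14 -5->-8; sig13 25->64) — executes, giving -8.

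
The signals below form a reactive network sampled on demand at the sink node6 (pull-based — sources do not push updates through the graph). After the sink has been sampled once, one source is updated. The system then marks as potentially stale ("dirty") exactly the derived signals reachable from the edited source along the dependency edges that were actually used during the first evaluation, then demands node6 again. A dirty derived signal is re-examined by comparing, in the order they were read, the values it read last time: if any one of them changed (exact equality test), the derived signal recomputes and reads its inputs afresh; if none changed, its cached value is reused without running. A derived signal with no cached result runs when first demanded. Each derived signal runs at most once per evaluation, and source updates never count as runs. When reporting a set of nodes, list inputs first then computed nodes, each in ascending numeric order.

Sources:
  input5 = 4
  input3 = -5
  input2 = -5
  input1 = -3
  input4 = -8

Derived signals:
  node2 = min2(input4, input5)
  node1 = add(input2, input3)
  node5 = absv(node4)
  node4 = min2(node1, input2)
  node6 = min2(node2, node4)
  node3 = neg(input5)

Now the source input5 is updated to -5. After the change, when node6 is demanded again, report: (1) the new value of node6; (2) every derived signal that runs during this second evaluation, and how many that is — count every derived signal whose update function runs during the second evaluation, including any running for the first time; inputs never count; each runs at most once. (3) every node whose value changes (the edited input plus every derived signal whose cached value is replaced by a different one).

node6 now evaluates to -10.
Run set: node2 (1 run).
Changed values: input5.
The important point: node2 recomputes to an identical value, and the output ends up unchanged.

Initial pass — values computed on the first demand:
  node1 = add(-5, -5) = -10
  node2 = min2(-8, 4) = -8
  node4 = min2(-10, -5) = -10
  node6 = min2(-8, -10) = -10

Second demand — change propagation:
  node2: re-runs because input5 4->-5; new result -8 (unchanged).
  node6: re-examined; everything it read last time is the same (node2 unchanged, node4 unchanged) — cache -10 kept, no run.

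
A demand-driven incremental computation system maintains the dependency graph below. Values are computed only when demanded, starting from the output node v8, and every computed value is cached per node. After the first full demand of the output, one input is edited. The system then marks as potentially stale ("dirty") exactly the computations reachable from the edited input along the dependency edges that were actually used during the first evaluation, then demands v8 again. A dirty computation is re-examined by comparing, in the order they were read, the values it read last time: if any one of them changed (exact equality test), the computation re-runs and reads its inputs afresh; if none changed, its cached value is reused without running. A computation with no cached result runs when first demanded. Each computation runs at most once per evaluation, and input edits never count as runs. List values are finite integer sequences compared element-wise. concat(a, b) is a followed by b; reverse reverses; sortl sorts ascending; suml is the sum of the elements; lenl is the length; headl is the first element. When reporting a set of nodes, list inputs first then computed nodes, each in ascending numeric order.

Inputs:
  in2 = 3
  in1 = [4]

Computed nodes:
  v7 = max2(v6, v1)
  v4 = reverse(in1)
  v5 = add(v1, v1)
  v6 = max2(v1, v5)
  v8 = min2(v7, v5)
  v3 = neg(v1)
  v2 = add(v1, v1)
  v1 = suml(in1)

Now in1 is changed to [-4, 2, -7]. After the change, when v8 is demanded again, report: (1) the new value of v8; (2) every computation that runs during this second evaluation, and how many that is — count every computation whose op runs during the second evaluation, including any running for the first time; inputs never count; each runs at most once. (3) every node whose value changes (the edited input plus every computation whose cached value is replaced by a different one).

New value of v8: -18.
Computations that run: v1, v5, v6, v7, v8 — 5 in total.
Values that change: in1, v1, v5, v6, v7, v8.

First evaluation (everything demanded from the output):
  v1 = suml([4]) = 4
  v5 = add(4, 4) = 8
  v6 = max2(4, 8) = 8
  v7 = max2(8, 4) = 8
  v8 = min2(8, 8) = 8

Propagation after the edit:
  v1: runs — in1 [4]->[-4, 2, -7]; result -9.
  v5: runs — v1 4->-9; v1 4->-9; result -18.
  v6: runs — v1 4->-9; v5 8->-18; result -9.
  v7: runs — v6 8->-9; v1 4->-9; result -9.
  v8: runs — v7 8->-9; v5 8->-18; result -18.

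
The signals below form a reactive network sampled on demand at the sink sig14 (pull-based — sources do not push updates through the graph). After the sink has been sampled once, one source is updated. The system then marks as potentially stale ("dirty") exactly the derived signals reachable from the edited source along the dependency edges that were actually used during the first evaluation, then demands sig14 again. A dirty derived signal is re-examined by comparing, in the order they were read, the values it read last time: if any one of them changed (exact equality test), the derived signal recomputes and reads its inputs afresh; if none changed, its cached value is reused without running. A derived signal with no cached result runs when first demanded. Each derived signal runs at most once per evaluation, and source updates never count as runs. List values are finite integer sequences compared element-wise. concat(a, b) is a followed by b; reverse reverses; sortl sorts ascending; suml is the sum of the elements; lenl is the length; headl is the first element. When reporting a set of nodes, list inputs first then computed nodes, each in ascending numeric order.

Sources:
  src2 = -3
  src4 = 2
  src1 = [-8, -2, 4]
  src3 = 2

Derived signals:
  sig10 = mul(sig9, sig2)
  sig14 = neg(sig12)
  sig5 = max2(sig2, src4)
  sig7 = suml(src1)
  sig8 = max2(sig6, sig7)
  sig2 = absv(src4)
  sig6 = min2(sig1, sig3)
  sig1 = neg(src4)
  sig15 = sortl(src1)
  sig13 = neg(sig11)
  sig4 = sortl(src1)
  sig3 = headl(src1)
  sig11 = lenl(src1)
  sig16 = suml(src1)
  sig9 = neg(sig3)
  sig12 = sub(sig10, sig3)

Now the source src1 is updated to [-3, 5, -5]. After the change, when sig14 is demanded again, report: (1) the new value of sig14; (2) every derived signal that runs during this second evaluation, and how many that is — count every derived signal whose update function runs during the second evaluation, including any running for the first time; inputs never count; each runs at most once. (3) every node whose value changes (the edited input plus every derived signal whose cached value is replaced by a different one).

Initial pass — values computed on the first demand:
  sig2 = absv(2) = 2
  sig3 = headl([-8, -2, 4]) = -8
  sig9 = neg(-8) = 8
  sig10 = mul(8, 2) = 16
  sig12 = sub(16, -8) = 24
  sig14 = neg(24) = -24

Second demand — change propagation:
  sig3: re-runs because src1 [-8, -2, 4]->[-3, 5, -5]; new result -3.
  sig9: re-runs because sig3 -8->-3; new result 3.
  sig10: re-runs because sig9 8->3; new result 6.
  sig12: re-runs because sig10 16->6; sig3 -8->-3; new result 9.
  sig14: re-runs because sig12 24->9; new result -9.

sig14 now evaluates to -9.
Run set: sig3, sig9, sig10, sig12, sig14 (5 run).
Changed values: src1, sig3, sig9, sig10, sig12, sig14.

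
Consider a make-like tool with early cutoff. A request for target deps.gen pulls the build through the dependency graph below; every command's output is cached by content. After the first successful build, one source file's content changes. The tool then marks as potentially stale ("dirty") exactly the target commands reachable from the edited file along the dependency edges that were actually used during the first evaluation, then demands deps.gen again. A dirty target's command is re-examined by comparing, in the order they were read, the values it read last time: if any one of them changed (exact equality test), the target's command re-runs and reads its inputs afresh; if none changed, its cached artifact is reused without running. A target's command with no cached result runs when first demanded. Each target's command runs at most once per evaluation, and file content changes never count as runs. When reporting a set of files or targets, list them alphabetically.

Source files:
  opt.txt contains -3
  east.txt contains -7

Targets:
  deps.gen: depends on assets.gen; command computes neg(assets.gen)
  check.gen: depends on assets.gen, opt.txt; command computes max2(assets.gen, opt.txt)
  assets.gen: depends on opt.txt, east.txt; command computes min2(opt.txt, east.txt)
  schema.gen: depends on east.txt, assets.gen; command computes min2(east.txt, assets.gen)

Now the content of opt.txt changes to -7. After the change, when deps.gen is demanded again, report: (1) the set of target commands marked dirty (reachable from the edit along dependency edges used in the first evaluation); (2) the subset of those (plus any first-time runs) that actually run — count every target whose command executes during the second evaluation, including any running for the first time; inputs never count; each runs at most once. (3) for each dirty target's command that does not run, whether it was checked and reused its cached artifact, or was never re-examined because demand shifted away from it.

First demand of the output computes:
  assets.gen = min2(-3, -7) = -7
  deps.gen = neg(-7) = 7

After the edit, cleaning proceeds:
  assets.gen: a read changed (opt.txt -3->-7) — executes, giving -7 — identical to its old value.
  deps.gen: dirty, but its reads are unchanged (assets.gen unchanged); cached 7 stands.

Note the absorption at assets.gen: it re-runs yet its value is the same, leaving the output's value untouched.

The edit dirties: assets.gen, deps.gen.
1 target commands run: assets.gen.
Cache hits after checking: deps.gen.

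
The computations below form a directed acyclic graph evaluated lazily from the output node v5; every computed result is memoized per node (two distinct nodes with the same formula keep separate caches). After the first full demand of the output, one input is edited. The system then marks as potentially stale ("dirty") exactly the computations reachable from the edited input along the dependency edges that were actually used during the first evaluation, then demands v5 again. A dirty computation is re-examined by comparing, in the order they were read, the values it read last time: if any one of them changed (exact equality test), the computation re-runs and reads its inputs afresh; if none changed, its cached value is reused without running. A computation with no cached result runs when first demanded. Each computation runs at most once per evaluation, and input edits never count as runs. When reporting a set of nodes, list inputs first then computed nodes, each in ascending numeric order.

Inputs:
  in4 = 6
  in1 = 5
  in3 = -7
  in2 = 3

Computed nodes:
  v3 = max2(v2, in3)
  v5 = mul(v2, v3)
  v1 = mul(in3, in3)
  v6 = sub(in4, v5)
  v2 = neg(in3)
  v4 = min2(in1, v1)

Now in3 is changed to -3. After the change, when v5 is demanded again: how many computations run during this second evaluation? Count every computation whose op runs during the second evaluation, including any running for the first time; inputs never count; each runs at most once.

First demand of the output computes:
  v2 = neg(-7) = 7
  v3 = max2(7, -7) = 7
  v5 = mul(7, 7) = 49

After the edit, cleaning proceeds:
  v2: a read changed (in3 -7->-3) — executes, giving 3.
  v3: a read changed (v2 7->3; in3 -7->-3) — executes, giving 3.
  v5: a read changed (v2 7->3; v3 7->3) — executes, giving 9.

3 computations run: v2, v3, v5.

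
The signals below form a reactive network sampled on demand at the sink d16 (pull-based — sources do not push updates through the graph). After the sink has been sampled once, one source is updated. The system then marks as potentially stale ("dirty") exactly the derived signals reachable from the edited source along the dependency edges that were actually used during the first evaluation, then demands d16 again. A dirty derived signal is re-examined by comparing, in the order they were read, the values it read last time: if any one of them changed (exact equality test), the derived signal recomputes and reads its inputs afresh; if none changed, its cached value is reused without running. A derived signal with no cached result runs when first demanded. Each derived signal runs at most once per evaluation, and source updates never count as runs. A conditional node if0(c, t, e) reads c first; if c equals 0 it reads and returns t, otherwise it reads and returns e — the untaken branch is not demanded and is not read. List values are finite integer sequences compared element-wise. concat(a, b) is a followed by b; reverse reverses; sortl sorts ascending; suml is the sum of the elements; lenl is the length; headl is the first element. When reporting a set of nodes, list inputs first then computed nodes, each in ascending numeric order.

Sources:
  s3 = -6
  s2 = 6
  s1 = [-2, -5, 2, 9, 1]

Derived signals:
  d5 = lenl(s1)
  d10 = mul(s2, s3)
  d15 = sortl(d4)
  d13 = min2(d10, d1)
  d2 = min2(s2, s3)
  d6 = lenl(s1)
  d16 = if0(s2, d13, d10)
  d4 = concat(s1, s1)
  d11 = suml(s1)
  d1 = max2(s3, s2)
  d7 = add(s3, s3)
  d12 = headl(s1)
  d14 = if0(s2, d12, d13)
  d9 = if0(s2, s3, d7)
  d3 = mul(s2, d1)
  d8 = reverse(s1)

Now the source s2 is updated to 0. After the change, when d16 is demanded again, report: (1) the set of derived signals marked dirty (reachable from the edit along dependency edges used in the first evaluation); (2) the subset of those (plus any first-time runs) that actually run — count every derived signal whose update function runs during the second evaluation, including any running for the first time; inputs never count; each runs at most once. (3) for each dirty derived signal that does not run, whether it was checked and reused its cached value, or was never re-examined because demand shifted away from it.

Dirty set: d10, d16.
Run set: d1, d10, d13, d16 (4 run).
All dirty derived signals ended up running.
The important point: the flipped condition pulls in fresh nodes; d1, d13 run for the first time.

Initial pass — values computed on the first demand:
  d10 = mul(6, -6) = -36
  d16 = if0(s2=6 -> else branch d10) = -36

Second demand — change propagation:
  d1: newly demanded (no cache) — executes and yields 0.
  d10: re-runs because s2 6->0; new result 0.
  d13: newly demanded (no cache) — executes and yields 0.
  d16: re-runs because s2 6->0; d10 -36->0; new result 0.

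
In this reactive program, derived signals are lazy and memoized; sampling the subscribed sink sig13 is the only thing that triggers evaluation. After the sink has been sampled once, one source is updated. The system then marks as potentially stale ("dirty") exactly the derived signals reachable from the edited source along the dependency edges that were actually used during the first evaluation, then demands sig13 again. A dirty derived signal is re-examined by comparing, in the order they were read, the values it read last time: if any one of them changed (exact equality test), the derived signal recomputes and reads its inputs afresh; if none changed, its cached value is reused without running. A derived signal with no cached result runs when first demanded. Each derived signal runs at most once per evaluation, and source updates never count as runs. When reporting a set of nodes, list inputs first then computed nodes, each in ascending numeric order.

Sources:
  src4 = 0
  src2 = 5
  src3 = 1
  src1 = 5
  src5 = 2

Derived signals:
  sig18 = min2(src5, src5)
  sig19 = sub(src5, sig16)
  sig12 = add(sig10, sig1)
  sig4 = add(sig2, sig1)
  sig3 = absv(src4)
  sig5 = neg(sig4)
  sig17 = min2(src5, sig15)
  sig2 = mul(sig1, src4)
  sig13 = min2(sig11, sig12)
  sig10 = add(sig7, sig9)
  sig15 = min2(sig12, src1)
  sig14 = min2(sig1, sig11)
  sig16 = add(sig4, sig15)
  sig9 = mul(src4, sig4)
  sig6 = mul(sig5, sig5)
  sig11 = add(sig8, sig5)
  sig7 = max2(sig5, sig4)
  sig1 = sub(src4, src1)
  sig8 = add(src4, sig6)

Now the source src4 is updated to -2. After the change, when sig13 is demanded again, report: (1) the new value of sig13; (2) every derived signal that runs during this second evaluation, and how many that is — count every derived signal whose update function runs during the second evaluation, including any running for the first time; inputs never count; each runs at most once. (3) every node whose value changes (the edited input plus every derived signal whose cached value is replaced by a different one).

Demanding sig13 again yields -14.
12 derived signals run: sig1, sig2, sig4, sig5, sig6, sig7, sig8, sig9, sig10, sig11, sig12, sig13.
The nodes whose values change: src4, sig1, sig2, sig4, sig5, sig6, sig7, sig8, sig9, sig10, sig11, sig12, sig13.

First demand of the output computes:
  sig1 = sub(0, 5) = -5
  sig2 = mul(-5, 0) = 0
  sig4 = add(0, -5) = -5
  sig5 = neg(-5) = 5
  sig6 = mul(5, 5) = 25
  sig7 = max2(5, -5) = 5
  sig8 = add(0, 25) = 25
  sig9 = mul(0, -5) = 0
  sig10 = add(5, 0) = 5
  sig11 = add(25, 5) = 30
  sig12 = add(5, -5) = 0
  sig13 = min2(30, 0) = 0

After the edit, cleaning proceeds:
  sig1: a read changed (src4 0->-2) — executes, giving -7.
  sig2: a read changed (sig1 -5->-7; src4 0->-2) — executes, giving 14.
  sig4: a read changed (sig2 0->14; sig1 -5->-7) — executes, giving 7.
  sig5: a read changed (sig4 -5->7) — executes, giving -7.
  sig6: a read changed (sig5 5->-7; sig5 5->-7) — executes, giving 49.
  sig7: a read changed (sig5 5->-7; sig4 -5->7) — executes, giving 7.
  sig8: a read changed (src4 0->-2; sig6 25->49) — executes, giving 47.
  sig9: a read changed (src4 0->-2; sig4 -5->7) — executes, giving -14.
  sig10: a read changed (sig7 5->7; sig9 0->-14) — executes, giving -7.
  sig11: a read changed (sig8 25->47; sig5 5->-7) — executes, giving 40.
  sig12: a read changed (sig10 5->-7; sig1 -5->-7) — executes, giving -14.
  sig13: a read changed (sig11 30->40; sig12 0->-14) — executes, giving -14.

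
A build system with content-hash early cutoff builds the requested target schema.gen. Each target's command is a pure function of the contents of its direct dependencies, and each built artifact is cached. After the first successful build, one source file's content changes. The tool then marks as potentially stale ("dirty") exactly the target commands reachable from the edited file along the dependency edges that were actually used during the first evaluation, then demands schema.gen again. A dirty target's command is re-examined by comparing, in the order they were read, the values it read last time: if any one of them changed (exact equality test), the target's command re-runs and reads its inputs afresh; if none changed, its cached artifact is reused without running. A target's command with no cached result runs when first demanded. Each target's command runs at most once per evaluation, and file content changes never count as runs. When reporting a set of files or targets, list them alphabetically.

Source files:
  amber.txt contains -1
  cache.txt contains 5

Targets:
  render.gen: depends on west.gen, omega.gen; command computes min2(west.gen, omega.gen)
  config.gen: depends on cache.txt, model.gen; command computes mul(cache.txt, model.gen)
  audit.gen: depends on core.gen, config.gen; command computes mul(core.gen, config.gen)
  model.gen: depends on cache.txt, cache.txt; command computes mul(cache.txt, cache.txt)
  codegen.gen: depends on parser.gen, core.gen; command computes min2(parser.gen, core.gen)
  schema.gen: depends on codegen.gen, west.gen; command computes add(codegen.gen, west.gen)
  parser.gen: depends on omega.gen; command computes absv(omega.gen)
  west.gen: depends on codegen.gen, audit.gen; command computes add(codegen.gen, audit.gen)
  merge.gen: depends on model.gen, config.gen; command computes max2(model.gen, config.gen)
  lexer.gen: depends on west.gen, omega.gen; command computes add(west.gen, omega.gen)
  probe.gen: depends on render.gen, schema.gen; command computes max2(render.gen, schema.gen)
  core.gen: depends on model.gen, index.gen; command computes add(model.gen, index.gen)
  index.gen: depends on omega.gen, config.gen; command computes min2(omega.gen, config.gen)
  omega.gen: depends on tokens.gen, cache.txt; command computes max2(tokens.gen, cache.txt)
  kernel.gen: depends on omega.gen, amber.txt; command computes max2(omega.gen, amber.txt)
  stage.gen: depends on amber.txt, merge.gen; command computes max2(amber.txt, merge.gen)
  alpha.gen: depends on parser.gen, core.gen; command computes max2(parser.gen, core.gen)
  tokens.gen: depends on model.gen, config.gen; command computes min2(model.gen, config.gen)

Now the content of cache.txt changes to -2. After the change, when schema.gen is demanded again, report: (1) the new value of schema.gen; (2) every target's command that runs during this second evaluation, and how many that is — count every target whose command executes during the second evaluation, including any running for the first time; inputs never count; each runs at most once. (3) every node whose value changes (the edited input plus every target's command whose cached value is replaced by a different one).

New value of schema.gen: 24.
Target commands that run: audit.gen, codegen.gen, config.gen, core.gen, index.gen, model.gen, omega.gen, parser.gen, schema.gen, tokens.gen, west.gen — 11 in total.
Values that change: audit.gen, cache.txt, codegen.gen, config.gen, core.gen, index.gen, model.gen, omega.gen, parser.gen, schema.gen, tokens.gen, west.gen.

First evaluation (everything demanded from the output):
  model.gen = mul(5, 5) = 25
  config.gen = mul(5, 25) = 125
  tokens.gen = min2(25, 125) = 25
  omega.gen = max2(25, 5) = 25
  index.gen = min2(25, 125) = 25
  core.gen = add(25, 25) = 50
  audit.gen = mul(50, 125) = 6250
  parser.gen = absv(25) = 25
  codegen.gen = min2(25, 50) = 25
  west.gen = add(25, 6250) = 6275
  schema.gen = add(25, 6275) = 6300

Propagation after the edit:
  model.gen: runs — cache.txt 5->-2; cache.txt 5->-2; result 4.
  config.gen: runs — cache.txt 5->-2; model.gen 25->4; result -8.
  tokens.gen: runs — model.gen 25->4; config.gen 125->-8; result -8.
  omega.gen: runs — tokens.gen 25->-8; cache.txt 5->-2; result -2.
  index.gen: runs — omega.gen 25->-2; config.gen 125->-8; result -8.
  core.gen: runs — model.gen 25->4; index.gen 25->-8; result -4.
  audit.gen: runs — core.gen 50->-4; config.gen 125->-8; result 32.
  parser.gen: runs — omega.gen 25->-2; result 2.
  codegen.gen: runs — parser.gen 25->2; core.gen 50->-4; result -4.
  west.gen: runs — codegen.gen 25->-4; audit.gen 6250->32; result 28.
  schema.gen: runs — codegen.gen 25->-4; west.gen 6275->28; result 24.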